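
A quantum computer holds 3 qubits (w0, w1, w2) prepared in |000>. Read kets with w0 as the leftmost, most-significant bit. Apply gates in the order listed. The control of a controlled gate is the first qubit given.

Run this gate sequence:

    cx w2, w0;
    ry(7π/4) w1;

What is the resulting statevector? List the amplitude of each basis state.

The resulting statevector has amplitude -sqrt(sqrt(2) + 2)/2 on |000>, sqrt(2 - sqrt(2))/2 on |010>, and 0 on every other basis state.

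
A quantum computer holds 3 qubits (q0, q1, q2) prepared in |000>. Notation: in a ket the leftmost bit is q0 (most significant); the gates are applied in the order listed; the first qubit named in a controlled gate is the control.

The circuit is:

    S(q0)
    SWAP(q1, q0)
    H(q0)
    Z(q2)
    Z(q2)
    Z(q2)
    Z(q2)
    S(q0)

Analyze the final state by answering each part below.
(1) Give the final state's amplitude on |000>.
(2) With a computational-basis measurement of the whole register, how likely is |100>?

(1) The amplitude on |000> is sqrt(2)/2. Key observation: the block from step 4 through step 7 cancels to the identity and can be dropped.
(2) Outcome |100> occurs with probability 1/2.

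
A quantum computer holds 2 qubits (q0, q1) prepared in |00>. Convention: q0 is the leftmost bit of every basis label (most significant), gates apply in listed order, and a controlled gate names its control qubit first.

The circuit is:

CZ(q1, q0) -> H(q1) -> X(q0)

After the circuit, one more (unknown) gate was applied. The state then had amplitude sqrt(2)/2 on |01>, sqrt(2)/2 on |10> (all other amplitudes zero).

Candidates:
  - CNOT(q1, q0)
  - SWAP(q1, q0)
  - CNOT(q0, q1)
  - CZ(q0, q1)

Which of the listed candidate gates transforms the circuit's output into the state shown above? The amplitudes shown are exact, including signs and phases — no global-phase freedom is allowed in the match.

The applied gate was CNOT(q1, q0).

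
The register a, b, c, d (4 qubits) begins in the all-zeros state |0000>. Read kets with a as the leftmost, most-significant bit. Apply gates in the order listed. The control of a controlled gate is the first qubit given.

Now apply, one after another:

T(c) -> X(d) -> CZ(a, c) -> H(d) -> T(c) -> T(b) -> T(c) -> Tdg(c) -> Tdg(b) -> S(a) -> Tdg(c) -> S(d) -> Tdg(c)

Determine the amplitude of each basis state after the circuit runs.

The resulting statevector has amplitude sqrt(2)/2 on |0000>, -sqrt(2)*I/2 on |0001>, and 0 on every other basis state. Key observation: the block from step 6 through step 9 cancels to the identity and can be dropped.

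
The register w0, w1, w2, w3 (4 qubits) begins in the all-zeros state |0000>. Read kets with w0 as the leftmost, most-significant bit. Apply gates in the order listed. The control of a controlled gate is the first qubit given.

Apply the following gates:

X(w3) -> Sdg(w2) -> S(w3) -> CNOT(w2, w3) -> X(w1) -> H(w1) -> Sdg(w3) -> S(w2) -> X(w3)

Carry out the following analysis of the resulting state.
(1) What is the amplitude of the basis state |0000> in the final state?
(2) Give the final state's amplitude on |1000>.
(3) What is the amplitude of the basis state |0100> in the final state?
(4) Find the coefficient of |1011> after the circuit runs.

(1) The amplitude on |0000> is sqrt(2)/2.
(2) |1000> carries amplitude 0 in the final state.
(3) |0100> carries amplitude -sqrt(2)/2 in the final state.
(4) The final state's coefficient on |1011> equals 0.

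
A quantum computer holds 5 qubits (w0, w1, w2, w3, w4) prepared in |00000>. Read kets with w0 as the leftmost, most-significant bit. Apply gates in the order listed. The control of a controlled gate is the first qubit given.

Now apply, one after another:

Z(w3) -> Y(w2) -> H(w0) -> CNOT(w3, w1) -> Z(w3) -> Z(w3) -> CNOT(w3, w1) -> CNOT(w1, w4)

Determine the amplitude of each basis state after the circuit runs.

The final amplitudes are sqrt(2)*I/2 on |00100>, sqrt(2)*I/2 on |10100>, and 0 on every other basis state. Key observation: steps 4-7 multiply out to the identity, so the circuit reduces to the remaining gates.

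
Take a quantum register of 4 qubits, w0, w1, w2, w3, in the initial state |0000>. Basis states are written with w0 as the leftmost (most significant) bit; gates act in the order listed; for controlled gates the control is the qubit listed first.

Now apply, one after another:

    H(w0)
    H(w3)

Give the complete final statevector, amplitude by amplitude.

The resulting statevector has amplitude 1/2 on |0000>, 1/2 on |0001>, 1/2 on |1000>, 1/2 on |1001>, and 0 on every other basis state.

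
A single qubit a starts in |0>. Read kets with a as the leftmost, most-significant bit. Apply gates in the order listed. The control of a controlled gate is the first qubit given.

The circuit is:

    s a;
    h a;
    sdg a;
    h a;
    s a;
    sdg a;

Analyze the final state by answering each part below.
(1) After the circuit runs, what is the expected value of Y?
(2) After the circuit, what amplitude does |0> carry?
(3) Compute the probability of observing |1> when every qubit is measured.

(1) The observable Y averages to 1. Key observation: gates 5-6 undo each other exactly, leaving only the rest of the circuit to track.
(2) |0> carries amplitude 1/2 - I/2 in the final state.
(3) Outcome |1> occurs with probability 1/2.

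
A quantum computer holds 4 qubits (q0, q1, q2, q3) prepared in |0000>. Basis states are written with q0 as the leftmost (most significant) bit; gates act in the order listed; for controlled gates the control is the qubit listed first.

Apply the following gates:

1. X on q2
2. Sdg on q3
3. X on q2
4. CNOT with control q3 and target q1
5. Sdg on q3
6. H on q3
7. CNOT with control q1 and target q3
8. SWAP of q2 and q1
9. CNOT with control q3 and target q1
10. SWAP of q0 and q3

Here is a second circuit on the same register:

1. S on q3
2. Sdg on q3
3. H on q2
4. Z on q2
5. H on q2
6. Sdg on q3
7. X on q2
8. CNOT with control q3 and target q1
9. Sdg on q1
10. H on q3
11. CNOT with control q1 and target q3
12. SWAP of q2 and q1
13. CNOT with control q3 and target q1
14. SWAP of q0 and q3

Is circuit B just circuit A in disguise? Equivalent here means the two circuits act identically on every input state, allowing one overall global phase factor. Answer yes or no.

No, they are not equivalent — no single phase factor reconciles the two unitaries.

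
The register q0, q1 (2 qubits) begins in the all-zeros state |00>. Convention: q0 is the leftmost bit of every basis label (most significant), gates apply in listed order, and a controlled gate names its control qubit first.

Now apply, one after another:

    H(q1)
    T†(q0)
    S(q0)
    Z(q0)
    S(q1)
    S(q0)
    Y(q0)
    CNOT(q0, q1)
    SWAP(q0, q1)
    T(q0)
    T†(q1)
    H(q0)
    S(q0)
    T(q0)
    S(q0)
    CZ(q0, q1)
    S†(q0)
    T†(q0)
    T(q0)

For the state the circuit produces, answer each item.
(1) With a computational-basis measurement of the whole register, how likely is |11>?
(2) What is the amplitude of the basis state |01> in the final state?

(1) A full measurement returns |11> with probability 1/2 - sqrt(2)/4.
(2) The final state's coefficient on |01> equals exp(3*I*pi/4)/2 + I/2.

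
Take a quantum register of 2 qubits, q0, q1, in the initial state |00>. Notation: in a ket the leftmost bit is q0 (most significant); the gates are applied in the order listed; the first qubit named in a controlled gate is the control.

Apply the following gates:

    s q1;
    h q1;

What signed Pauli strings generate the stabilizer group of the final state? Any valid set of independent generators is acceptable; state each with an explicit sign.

One valid set of independent stabilizer generators is +IX, +ZI (any independent generating set of the same group is equally correct).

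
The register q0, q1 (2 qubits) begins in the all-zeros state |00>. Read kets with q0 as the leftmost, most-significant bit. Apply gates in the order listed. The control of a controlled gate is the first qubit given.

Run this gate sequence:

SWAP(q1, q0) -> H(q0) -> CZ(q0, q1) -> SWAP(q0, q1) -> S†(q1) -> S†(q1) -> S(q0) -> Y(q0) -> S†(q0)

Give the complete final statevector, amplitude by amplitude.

After the circuit, the state carries amplitude 0 on |00>, 0 on |01>, sqrt(2)/2 on |10>, -sqrt(2)/2 on |11>.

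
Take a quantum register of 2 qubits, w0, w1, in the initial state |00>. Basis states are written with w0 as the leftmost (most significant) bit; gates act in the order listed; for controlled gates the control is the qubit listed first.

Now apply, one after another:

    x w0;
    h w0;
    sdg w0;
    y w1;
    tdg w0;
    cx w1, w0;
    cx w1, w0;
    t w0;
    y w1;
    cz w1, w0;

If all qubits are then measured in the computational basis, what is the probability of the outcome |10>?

The probability of measuring |10> is 1/2. Key observation: gates 4-9 undo each other exactly, leaving only the rest of the circuit to track.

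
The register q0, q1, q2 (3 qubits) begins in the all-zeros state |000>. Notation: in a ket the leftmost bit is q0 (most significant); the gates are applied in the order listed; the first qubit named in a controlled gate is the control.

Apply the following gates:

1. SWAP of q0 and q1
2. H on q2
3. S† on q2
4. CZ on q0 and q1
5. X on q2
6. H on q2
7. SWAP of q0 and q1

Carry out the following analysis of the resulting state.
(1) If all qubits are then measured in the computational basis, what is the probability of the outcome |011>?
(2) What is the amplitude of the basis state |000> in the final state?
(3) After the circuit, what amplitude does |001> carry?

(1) A full measurement returns |011> with probability 0.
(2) The final state's coefficient on |000> equals 1/2 - I/2.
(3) The amplitude on |001> is -1/2 - I/2.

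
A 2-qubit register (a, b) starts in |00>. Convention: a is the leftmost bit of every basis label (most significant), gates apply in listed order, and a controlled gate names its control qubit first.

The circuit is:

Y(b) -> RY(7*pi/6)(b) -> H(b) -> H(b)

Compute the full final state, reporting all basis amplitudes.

The resulting statevector has amplitude I*(-sqrt(6) - sqrt(2))/4 on |00>, I*(-sqrt(6) + sqrt(2))/4 on |01>, 0 on |10>, 0 on |11>. Key observation: the block from step 3 through step 4 cancels to the identity and can be dropped.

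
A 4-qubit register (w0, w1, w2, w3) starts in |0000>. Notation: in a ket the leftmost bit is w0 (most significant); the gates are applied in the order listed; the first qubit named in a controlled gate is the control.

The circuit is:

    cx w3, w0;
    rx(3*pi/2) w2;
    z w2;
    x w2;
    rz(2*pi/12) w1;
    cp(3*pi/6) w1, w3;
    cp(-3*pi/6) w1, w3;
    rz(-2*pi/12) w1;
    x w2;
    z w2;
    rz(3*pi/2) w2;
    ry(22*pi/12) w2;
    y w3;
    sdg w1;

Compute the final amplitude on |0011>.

The amplitude on |0011> is -exp(3*I*pi/4)/2.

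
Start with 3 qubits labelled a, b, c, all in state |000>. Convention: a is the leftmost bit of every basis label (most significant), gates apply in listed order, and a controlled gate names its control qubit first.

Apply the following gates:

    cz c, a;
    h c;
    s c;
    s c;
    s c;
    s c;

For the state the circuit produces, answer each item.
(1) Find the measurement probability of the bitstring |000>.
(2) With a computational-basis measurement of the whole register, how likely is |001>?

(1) Outcome |000> occurs with probability 1/2.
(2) A full measurement returns |001> with probability 1/2.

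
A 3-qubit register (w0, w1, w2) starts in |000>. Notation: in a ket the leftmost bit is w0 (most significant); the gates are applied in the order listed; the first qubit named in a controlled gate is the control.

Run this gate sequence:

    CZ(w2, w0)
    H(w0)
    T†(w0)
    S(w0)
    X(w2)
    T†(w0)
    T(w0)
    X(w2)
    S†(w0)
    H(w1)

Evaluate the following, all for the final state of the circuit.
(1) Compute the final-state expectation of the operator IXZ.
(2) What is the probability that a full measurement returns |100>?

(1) The observable IXZ averages to 1.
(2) A full measurement returns |100> with probability 1/4.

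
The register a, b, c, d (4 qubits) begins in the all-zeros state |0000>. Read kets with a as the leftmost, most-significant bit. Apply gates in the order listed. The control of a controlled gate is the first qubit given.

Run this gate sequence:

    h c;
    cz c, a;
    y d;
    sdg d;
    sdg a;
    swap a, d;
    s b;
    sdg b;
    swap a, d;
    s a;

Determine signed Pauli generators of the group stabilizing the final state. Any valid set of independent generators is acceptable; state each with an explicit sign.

The final state is stabilized by the group generated by +IIXI, +ZIII, +IZII, -IIIZ; other independent generating sets are equally valid. Key observation: gates 5-10 undo each other exactly, leaving only the rest of the circuit to track.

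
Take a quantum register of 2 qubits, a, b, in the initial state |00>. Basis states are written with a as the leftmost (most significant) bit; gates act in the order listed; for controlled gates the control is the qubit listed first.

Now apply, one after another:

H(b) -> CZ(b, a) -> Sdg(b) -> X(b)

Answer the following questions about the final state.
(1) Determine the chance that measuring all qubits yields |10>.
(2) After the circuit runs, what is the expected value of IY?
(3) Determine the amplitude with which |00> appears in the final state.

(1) A full measurement returns |10> with probability 0.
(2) The expectation value of IY is 1.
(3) The final state's coefficient on |00> equals -sqrt(2)*I/2.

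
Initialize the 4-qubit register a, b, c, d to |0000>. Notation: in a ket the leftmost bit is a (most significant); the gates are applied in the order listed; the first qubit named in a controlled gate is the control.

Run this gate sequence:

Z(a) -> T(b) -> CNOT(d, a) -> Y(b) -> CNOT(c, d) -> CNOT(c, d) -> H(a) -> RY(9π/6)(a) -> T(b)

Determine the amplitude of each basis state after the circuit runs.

The final amplitudes are -exp(3*I*pi/4) on |0100>, and 0 on every other basis state. Key observation: the block from step 5 through step 6 cancels to the identity and can be dropped.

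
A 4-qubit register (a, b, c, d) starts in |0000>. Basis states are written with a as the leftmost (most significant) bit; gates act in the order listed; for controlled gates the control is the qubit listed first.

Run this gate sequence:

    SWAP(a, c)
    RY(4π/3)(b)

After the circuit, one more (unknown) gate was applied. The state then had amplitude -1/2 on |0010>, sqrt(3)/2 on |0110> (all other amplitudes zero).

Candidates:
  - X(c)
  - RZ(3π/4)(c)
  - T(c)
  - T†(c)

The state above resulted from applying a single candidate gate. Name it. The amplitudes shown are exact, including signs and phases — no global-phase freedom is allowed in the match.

The unique candidate consistent with the amplitudes is X(c).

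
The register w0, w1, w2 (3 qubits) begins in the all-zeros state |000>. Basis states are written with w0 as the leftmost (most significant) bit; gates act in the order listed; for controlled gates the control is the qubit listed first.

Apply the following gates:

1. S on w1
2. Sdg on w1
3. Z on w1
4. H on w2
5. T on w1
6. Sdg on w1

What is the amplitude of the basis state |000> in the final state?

The amplitude on |000> is sqrt(2)/2. Key observation: the block from step 1 through step 2 cancels to the identity and can be dropped.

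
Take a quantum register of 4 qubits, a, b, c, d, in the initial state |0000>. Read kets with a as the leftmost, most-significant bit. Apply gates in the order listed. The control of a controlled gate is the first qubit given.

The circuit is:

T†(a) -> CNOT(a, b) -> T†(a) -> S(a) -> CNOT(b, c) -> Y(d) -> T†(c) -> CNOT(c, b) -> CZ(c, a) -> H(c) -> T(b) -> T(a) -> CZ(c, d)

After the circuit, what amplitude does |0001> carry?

The final state's coefficient on |0001> equals sqrt(2)*I/2.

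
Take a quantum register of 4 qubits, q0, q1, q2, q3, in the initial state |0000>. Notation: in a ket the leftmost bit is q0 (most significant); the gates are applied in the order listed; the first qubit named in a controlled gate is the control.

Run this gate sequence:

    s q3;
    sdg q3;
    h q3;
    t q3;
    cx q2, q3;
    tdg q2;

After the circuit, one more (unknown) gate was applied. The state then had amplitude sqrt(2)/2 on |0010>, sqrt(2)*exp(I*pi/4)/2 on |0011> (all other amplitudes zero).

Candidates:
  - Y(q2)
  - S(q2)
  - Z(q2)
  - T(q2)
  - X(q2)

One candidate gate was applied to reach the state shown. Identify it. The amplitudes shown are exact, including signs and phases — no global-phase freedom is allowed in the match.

The applied gate was X(q2). Key observation: gates 1-2 undo each other exactly, leaving only the rest of the circuit to track.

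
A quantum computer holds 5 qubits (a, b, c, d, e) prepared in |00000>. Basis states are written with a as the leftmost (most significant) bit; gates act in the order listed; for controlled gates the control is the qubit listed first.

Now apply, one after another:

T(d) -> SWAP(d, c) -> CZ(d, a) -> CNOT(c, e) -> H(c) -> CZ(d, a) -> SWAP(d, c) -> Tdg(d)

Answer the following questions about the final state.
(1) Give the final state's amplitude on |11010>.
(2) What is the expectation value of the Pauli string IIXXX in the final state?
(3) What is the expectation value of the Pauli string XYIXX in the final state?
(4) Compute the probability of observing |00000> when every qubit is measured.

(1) The amplitude on |11010> is 0.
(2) The expectation value of IIXXX is 0.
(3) The expectation value of XYIXX is 0.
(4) The probability of measuring |00000> is 1/2.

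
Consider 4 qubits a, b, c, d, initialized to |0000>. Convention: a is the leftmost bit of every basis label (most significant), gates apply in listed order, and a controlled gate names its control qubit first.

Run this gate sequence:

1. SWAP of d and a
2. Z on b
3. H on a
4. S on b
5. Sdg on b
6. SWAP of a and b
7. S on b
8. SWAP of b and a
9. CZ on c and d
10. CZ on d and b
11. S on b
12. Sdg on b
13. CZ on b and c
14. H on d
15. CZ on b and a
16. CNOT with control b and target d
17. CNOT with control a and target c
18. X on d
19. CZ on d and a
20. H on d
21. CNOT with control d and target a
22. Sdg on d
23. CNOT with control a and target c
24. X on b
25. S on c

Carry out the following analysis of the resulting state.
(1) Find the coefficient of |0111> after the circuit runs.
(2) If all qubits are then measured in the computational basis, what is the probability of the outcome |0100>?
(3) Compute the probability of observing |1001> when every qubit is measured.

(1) The amplitude on |0111> is sqrt(2)*I/2.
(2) Outcome |0100> occurs with probability 1/2.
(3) Outcome |1001> occurs with probability 0.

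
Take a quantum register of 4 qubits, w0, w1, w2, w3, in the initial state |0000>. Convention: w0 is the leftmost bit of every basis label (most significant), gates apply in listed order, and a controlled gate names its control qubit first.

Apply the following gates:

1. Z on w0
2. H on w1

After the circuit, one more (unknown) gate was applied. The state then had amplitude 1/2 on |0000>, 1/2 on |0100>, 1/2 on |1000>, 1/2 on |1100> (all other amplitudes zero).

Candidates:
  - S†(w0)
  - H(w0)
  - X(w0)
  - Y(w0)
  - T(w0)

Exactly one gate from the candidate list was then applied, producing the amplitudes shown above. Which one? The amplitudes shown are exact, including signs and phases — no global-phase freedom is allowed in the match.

The applied gate was H(w0).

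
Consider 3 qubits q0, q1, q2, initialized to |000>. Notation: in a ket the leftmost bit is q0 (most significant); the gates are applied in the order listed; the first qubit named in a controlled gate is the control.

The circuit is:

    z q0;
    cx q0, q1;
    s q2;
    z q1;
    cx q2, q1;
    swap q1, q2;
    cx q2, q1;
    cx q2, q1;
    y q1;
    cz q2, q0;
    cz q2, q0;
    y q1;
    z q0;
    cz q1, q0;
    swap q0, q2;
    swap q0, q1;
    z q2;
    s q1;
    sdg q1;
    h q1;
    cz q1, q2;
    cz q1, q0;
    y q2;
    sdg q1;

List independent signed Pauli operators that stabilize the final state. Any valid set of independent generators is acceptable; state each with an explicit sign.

One valid set of independent stabilizer generators is -IYI, +ZII, -IIZ (any independent generating set of the same group is equally correct). Key observation: gates 7-8 undo each other exactly, leaving only the rest of the circuit to track.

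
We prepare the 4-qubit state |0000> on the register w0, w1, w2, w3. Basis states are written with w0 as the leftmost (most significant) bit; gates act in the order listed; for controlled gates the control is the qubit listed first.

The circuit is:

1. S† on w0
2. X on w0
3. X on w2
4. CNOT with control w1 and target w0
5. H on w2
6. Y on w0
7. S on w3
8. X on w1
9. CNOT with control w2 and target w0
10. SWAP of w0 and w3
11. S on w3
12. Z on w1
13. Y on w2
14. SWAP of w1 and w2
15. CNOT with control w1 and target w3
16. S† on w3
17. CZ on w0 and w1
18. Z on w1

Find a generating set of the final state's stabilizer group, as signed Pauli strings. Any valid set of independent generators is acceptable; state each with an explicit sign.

One valid set of independent stabilizer generators is +IYII, +ZIII, -IIZI, -IIIZ (any independent generating set of the same group is equally correct).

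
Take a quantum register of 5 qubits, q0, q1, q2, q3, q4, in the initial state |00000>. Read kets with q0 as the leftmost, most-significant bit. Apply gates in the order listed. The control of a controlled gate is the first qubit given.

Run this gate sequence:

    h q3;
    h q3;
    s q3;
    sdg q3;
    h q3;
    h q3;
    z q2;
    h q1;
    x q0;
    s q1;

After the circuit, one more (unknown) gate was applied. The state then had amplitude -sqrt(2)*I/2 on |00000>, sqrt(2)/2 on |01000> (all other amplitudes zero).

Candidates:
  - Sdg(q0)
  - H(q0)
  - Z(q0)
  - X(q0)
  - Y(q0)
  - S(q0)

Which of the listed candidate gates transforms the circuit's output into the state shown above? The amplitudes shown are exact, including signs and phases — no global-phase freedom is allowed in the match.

It was Y(q0) that produced the state shown.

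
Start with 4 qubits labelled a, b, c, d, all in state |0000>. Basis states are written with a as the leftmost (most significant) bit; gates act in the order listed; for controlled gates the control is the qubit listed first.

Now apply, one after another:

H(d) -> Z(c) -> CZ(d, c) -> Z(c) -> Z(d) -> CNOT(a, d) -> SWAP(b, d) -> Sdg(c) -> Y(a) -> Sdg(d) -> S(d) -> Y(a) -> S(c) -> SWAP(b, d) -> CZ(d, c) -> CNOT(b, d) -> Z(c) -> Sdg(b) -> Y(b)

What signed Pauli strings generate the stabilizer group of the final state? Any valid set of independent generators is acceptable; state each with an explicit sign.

One valid set of independent stabilizer generators is -IIIX, +ZIII, -IZII, +IIZI (any independent generating set of the same group is equally correct). Key observation: gates 7-14 undo each other exactly, leaving only the rest of the circuit to track.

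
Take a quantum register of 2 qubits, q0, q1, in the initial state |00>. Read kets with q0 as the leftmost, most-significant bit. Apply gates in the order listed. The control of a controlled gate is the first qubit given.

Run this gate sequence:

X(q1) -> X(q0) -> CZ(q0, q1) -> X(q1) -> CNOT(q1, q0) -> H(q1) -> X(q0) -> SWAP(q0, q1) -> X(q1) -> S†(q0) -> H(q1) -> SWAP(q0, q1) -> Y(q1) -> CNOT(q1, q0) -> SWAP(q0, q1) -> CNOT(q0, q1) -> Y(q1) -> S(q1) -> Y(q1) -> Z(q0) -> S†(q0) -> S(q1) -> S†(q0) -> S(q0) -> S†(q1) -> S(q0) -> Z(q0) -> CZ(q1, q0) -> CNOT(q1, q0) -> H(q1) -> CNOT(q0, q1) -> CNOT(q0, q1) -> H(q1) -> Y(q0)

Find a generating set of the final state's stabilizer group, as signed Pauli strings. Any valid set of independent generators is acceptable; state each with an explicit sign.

The final state is stabilized by the group generated by -YI, -IX; other independent generating sets are equally valid.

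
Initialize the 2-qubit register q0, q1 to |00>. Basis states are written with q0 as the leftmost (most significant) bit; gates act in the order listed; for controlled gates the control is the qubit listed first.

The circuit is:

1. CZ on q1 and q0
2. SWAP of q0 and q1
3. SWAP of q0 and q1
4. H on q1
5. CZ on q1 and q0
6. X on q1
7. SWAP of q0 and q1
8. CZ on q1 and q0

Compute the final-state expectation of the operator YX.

The expectation value of YX is 0.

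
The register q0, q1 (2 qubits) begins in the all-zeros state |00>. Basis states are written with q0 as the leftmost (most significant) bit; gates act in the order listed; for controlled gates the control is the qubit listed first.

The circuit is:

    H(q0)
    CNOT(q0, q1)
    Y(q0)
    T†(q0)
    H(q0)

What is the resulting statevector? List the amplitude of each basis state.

The final amplitudes are exp(I*pi/4)/2 on |00>, -I/2 on |01>, -exp(I*pi/4)/2 on |10>, -I/2 on |11>.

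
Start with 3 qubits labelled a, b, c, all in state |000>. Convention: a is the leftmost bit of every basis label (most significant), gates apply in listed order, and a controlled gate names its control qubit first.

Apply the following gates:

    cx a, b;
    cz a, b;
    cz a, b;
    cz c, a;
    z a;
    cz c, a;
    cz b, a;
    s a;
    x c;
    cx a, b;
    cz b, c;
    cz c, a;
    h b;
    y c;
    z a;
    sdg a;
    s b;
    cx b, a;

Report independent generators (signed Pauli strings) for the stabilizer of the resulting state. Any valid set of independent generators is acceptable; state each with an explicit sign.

The final state is stabilized by the group generated by +XYI, +ZZI, +IIZ; other independent generating sets are equally valid.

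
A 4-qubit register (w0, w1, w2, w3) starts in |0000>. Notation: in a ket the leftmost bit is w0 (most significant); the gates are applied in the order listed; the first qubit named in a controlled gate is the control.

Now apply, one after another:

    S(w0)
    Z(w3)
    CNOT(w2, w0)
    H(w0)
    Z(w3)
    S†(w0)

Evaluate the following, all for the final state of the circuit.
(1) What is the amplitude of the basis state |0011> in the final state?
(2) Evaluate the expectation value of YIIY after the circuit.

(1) The final state's coefficient on |0011> equals 0.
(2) The expectation value of YIIY is 0.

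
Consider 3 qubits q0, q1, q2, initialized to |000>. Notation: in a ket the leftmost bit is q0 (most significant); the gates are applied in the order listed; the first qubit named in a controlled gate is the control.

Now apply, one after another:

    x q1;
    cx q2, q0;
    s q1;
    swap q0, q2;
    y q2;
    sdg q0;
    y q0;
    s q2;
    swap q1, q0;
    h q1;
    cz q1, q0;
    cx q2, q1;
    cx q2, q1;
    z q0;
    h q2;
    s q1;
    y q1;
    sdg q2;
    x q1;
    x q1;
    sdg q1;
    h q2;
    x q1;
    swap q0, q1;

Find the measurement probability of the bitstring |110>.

The probability of measuring |110> is 1/4.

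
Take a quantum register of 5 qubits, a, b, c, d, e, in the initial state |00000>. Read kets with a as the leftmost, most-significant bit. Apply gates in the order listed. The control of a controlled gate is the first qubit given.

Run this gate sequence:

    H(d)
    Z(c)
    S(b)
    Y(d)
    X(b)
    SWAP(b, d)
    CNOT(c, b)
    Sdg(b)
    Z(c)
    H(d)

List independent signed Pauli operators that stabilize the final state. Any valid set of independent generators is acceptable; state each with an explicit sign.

One valid set of independent stabilizer generators is +IYIII, -IIIXI, +ZIIII, +IIZII, +IIIIZ (any independent generating set of the same group is equally correct).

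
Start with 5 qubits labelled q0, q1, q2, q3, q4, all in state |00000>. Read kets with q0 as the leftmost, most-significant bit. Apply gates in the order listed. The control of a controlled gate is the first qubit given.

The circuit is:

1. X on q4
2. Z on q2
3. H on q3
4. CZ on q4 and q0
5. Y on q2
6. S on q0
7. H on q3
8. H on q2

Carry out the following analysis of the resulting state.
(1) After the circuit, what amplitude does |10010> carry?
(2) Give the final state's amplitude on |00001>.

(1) The final state's coefficient on |10010> equals 0.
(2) The final state's coefficient on |00001> equals sqrt(2)*I/2.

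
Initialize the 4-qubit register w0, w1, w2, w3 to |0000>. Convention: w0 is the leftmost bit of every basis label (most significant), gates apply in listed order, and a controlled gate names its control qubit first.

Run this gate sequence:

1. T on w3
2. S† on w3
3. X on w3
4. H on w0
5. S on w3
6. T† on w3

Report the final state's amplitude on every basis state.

The final amplitudes are sqrt(2)*exp(I*pi/4)/2 on |0001>, sqrt(2)*exp(I*pi/4)/2 on |1001>, and 0 on every other basis state.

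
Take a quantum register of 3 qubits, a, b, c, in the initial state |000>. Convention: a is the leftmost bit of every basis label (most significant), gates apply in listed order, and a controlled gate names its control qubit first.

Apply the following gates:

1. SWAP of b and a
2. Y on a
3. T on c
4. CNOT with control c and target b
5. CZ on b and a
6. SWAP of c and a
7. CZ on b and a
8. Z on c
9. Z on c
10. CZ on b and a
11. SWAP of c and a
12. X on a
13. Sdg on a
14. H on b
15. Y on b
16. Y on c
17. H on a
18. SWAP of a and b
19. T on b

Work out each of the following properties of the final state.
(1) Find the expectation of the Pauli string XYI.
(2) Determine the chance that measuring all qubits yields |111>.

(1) The expectation value of XYI is -sqrt(2)/2. Key observation: steps 6-11 multiply out to the identity, so the circuit reduces to the remaining gates.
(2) Outcome |111> occurs with probability 1/4.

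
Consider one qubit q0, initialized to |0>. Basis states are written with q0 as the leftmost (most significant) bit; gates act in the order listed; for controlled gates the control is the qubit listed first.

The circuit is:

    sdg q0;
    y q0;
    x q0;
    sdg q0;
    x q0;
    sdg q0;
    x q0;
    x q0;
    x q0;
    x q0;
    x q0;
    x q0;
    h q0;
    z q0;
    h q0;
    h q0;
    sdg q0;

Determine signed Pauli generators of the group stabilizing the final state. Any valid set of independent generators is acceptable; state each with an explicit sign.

The stabilizer group can be generated by -Y, among other valid generating sets.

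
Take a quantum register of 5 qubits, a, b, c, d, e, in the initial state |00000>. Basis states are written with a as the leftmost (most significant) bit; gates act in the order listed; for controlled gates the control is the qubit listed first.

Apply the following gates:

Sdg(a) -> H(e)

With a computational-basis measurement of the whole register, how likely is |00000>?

Outcome |00000> occurs with probability 1/2.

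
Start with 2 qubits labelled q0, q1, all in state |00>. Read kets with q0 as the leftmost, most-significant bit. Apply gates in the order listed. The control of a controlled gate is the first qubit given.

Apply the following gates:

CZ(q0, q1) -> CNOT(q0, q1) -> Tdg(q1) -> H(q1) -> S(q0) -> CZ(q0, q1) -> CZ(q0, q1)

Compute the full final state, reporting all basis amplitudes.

The resulting statevector has amplitude sqrt(2)/2 on |00>, sqrt(2)/2 on |01>, 0 on |10>, 0 on |11>.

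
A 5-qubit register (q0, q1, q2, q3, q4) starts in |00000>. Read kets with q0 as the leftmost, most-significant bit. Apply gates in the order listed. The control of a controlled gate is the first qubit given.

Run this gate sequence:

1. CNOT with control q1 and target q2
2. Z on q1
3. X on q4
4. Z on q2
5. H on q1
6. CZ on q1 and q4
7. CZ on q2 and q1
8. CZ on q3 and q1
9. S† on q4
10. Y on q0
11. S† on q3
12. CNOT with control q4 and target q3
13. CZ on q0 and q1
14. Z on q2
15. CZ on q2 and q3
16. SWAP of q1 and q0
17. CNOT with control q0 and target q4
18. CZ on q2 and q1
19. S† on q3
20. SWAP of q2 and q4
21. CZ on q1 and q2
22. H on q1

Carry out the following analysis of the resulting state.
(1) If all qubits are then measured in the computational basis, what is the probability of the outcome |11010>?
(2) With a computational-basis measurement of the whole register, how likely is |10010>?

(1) The probability of measuring |11010> is 1/4.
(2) Outcome |10010> occurs with probability 1/4.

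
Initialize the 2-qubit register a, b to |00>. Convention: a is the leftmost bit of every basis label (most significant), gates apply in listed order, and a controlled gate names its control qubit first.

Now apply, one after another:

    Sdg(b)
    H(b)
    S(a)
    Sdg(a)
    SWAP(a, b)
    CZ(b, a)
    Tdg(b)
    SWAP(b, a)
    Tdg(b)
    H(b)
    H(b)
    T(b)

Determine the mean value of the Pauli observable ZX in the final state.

In the final state, ZX has expectation 1. Key observation: steps 9-12 multiply out to the identity, so the circuit reduces to the remaining gates.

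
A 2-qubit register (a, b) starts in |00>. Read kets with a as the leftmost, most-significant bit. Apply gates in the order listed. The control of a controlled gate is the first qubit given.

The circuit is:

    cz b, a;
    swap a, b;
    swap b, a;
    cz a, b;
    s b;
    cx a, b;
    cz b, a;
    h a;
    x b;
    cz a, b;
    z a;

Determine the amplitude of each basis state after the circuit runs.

The final amplitudes are 0 on |00>, sqrt(2)/2 on |01>, 0 on |10>, sqrt(2)/2 on |11>.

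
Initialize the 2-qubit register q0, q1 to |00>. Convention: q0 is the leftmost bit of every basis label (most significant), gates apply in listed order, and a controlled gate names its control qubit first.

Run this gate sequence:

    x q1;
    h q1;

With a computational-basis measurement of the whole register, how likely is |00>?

The probability of measuring |00> is 1/2.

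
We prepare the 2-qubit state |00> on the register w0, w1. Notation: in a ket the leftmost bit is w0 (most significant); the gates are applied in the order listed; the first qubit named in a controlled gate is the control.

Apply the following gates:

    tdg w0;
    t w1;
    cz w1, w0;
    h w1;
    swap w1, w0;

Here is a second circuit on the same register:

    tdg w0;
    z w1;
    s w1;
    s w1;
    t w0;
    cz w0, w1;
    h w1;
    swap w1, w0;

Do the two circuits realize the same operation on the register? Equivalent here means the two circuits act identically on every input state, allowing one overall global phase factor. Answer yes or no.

No — the two circuits implement different unitaries, even allowing a global phase.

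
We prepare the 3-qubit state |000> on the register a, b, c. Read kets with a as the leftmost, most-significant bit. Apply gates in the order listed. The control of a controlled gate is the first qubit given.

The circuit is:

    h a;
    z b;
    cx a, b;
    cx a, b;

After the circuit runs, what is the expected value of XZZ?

The expectation value of XZZ is 1. Key observation: the block from step 3 through step 4 cancels to the identity and can be dropped.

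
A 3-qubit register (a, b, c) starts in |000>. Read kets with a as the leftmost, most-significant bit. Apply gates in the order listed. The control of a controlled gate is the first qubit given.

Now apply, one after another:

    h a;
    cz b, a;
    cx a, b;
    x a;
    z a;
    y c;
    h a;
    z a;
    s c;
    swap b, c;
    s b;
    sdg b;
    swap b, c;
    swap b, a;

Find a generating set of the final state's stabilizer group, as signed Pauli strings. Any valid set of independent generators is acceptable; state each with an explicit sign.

The stabilizer group can be generated by -XZI, +ZXI, -IIZ, among other valid generating sets. Key observation: gates 10-13 undo each other exactly, leaving only the rest of the circuit to track.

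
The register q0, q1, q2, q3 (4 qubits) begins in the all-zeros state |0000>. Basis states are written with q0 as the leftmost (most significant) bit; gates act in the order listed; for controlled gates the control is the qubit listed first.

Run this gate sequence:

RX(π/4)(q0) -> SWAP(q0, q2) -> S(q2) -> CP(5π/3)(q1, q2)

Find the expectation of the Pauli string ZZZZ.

In the final state, ZZZZ has expectation sqrt(2)/2.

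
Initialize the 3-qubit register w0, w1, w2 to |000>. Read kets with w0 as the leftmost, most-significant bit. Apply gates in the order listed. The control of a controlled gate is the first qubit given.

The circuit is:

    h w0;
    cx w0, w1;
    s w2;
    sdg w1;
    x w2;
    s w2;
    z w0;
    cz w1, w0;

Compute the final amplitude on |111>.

The amplitude on |111> is sqrt(2)/2.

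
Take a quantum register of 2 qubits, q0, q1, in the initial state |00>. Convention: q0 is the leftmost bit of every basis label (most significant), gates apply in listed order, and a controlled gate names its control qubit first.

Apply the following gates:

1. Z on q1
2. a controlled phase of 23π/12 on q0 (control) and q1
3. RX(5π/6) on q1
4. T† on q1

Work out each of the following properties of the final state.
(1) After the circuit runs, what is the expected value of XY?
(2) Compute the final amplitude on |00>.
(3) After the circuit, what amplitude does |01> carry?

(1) In the final state, XY has expectation 0.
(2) The amplitude on |00> is -sqrt(2)/4 + sqrt(6)/4.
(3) |01> carries amplitude (-sqrt(6) - sqrt(2))*exp(I*pi/4)/4 in the final state.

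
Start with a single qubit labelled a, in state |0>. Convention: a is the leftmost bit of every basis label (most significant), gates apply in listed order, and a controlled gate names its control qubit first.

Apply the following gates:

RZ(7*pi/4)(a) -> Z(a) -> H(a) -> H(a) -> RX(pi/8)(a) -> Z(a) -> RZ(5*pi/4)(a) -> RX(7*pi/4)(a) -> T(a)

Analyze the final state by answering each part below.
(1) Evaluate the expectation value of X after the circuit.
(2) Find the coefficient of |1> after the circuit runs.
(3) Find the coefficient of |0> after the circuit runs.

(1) In the final state, X has expectation sqrt(2)*sin(pi/16)*cos(pi/16)/2 + sin(pi/16)*cos(pi/16) - I*sqrt(1/2 - sqrt(2)/4)*sqrt(sqrt(2)/4 + 1/2)*exp(-I*pi/4)*cos(pi/16)**2 - I*sqrt(1/2 - sqrt(2)/4)*sqrt(sqrt(2)/4 + 1/2)*exp(I*pi/4)*sin(pi/16)**2 + I*sqrt(1/2 - sqrt(2)/4)*sqrt(sqrt(2)/4 + 1/2)*exp(-I*pi/4)*sin(pi/16)**2 + I*sqrt(1/2 - sqrt(2)/4)*sqrt(sqrt(2)/4 + 1/2)*exp(I*pi/4)*cos(pi/16)**2.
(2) The final state's coefficient on |1> equals -I*sqrt(sqrt(2)/4 + 1/2)*sin(pi/16) + sqrt(1/2 - sqrt(2)/4)*exp(I*pi/4)*cos(pi/16).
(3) |0> carries amplitude -I*sqrt(sqrt(2)/4 + 1/2)*cos(pi/16) + sqrt(1/2 - sqrt(2)/4)*exp(-I*pi/4)*sin(pi/16) in the final state.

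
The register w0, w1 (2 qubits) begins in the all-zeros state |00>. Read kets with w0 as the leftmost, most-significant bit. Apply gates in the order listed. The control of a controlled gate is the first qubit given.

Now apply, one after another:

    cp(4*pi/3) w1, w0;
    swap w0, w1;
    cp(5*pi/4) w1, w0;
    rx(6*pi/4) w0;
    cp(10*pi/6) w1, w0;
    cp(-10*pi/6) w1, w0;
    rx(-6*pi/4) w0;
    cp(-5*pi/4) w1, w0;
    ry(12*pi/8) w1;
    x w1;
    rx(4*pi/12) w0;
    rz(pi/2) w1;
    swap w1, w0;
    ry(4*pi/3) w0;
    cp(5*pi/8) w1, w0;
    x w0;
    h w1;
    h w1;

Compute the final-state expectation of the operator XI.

The observable XI averages to (1 - exp(3*I*pi/4))*exp(I*pi/8)/8. Key observation: steps 3-8 multiply out to the identity, so the circuit reduces to the remaining gates.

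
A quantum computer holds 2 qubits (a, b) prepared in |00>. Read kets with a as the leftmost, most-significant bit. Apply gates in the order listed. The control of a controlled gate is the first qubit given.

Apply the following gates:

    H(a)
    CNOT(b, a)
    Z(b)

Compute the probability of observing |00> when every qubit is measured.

Outcome |00> occurs with probability 1/2.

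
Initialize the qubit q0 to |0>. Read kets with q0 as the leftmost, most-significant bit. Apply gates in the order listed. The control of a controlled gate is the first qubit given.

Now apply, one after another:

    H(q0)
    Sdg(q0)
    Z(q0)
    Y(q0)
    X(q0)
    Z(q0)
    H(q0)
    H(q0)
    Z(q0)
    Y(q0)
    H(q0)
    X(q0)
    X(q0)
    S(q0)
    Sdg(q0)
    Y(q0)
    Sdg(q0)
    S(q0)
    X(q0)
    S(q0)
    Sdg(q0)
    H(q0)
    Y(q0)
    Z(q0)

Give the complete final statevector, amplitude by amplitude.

After the circuit, the state carries amplitude -sqrt(2)*I/2 on |0>, -sqrt(2)/2 on |1>.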